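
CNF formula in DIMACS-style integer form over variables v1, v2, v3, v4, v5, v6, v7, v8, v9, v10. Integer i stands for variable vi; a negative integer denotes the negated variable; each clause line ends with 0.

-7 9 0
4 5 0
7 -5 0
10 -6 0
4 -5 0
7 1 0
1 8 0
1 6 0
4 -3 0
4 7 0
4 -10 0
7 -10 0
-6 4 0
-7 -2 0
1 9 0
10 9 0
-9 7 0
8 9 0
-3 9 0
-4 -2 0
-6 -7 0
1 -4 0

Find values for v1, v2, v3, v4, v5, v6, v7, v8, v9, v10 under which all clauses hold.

v1 occurs only positively in the remaining clauses — set v1 = True.
v2 occurs only negated in the remaining clauses — set v2 = False.
Try v3 = True.
  then v4 is forced to True.
  then v9 is forced to True.
  then v7 is forced to True.
  then v6 is forced to False.
v5, v8, v10 are now unconstrained; take v5 = True, v8 = False, v10 = False.
Check each clause:
  1. (v9 | ~v7) — v9 is true.
  2. (v5 | v4) — v4 is true.
  3. (v7 | ~v5) — v7 is true.
  4. (v10 | ~v6) — ~v6 is true.
  5. (~v5 | v4) — v4 is true.
  6. (v7 | v1) — v1 is true.
  7. (v1 | v8) — v1 is true.
  8. (v6 | v1) — v1 is true.
  9. (~v3 | v4) — v4 is true.
  10. (v7 | v4) — v4 is true.
  11. (v4 | ~v10) — v4 is true.
  12. (v7 | ~v10) — ~v10 is true.
  13. (~v6 | v4) — ~v6 is true.
  14. (~v7 | ~v2) — ~v2 is true.
  15. (v9 | v1) — v9 is true.
  16. (v9 | v10) — v9 is true.
  17. (v7 | ~v9) — v7 is true.
  18. (v9 | v8) — v9 is true.
  19. (~v3 | v9) — v9 is true.
  20. (~v2 | ~v4) — ~v2 is true.
  21. (~v6 | ~v7) — ~v6 is true.
  22. (v1 | ~v4) — v1 is true.

v1 = T, v2 = F, v3 = T, v4 = T, v5 = T, v6 = F, v7 = T, v8 = F, v9 = T, v10 = F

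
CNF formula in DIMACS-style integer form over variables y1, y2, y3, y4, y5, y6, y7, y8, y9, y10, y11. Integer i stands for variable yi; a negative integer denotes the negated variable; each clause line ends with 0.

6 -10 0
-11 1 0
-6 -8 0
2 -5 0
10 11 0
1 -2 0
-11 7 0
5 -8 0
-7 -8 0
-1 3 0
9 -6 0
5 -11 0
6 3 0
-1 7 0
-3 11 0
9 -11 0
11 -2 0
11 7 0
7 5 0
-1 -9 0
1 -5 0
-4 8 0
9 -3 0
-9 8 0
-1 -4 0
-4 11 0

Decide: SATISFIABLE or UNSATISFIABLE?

y11 = True:
  propagation gives y1=True, y7=True, y8=False, y3=True; an empty clause results — contradiction.
y11 = False:
  propagation gives y10=True, y6=True, y8=False, y9=True; an empty clause results — contradiction.
Every branch closes, so no satisfying assignment exists.

UNSATISFIABLE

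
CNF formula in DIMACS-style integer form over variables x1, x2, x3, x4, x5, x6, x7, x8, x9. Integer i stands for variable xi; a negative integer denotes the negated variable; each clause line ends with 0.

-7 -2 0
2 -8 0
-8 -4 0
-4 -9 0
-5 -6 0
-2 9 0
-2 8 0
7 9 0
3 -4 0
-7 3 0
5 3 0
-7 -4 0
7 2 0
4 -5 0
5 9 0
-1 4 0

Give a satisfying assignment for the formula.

x1 occurs only negated in the remaining clauses — set x1 = False.
x3 occurs only positively in the remaining clauses — set x3 = True.
Try x2 = True.
  then x7 is forced to False.
  then x9 is forced to True.
  then x4 is forced to False.
  then x8 is forced to True.
  then x5 is forced to False.
x6 is now unconstrained; take x6 = False.

x1=False  x2=True  x3=True  x4=False  x5=False  x6=False  x7=False  x8=True  x9=True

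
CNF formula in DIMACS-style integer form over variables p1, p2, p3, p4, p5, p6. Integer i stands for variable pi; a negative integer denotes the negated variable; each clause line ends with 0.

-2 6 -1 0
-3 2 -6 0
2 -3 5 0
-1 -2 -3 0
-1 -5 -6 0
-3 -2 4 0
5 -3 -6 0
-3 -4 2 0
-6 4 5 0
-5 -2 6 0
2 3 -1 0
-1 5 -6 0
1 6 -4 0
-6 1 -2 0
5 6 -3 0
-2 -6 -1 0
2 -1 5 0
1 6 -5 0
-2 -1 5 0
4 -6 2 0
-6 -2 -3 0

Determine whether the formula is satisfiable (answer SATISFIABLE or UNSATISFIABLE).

SATISFIABLE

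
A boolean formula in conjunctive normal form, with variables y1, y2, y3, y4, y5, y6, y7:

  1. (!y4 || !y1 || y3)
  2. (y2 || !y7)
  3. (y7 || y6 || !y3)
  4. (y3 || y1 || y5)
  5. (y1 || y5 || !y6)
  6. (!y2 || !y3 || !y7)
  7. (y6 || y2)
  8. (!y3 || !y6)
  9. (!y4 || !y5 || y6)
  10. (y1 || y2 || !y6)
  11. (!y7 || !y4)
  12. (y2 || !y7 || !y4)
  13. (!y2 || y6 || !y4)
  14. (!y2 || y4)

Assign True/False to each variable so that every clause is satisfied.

y1=True, y2=False, y3=False, y4=False, y5=True, y6=True, y7=False

Check each clause:
  1. (!y4 || y3 || !y1) — !y4 is true.
  2. (!y7 || y2) — !y7 is true.
  3. (y7 || y6 || !y3) — !y3 is true.
  4. (y3 || y1 || y5) — y1 is true.
  5. (y5 || !y6 || y1) — y1 is true.
  6. (!y7 || !y2 || !y3) — !y7 is true.
  7. (y6 || y2) — y6 is true.
  8. (!y3 || !y6) — !y3 is true.
  9. (!y4 || !y5 || y6) — !y4 is true.
  10. (!y6 || y1 || y2) — y1 is true.
  11. (!y7 || !y4) — !y7 is true.
  12. (y2 || !y4 || !y7) — !y7 is true.
  13. (!y2 || y6 || !y4) — !y4 is true.
  14. (!y2 || y4) — !y2 is true.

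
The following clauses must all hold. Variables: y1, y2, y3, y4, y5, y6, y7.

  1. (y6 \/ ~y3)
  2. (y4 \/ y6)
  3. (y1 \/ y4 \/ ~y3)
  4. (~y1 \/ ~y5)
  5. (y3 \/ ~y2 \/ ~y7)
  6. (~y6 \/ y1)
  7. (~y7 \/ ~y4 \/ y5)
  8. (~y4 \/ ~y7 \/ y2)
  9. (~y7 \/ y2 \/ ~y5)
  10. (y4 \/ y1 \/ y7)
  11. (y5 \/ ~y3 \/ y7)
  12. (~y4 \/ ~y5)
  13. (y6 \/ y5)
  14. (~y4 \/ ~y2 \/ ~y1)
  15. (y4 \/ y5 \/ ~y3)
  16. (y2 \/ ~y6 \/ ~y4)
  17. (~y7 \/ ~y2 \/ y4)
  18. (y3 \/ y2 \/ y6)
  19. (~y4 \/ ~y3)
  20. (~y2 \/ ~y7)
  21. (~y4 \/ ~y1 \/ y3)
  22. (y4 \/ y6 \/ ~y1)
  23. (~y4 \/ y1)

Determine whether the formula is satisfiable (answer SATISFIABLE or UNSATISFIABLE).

Branch on y1: take y1 = True.
  then y5 is forced to False.
  then y6 is forced to True.
Branch on y2: take y2 = False.
  then y4 is forced to False.
  then y3 is forced to False.
y7 is now unconstrained; take y7 = True.
Every clause has at least one true literal under this assignment.
So y1 = T, y2 = F, y3 = F, y4 = F, y5 = F, y6 = T, y7 = T is a satisfying assignment.

SATISFIABLE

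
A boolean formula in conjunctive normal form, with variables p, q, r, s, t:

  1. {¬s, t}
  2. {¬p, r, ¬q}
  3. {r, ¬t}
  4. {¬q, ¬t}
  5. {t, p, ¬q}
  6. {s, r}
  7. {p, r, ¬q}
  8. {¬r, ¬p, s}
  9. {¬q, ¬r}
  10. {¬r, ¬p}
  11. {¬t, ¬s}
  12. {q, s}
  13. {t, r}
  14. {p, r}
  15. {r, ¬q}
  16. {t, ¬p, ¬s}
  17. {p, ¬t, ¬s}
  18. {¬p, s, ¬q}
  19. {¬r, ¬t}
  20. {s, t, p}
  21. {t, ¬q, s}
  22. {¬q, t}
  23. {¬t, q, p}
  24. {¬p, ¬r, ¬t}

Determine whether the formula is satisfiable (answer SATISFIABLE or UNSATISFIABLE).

UNSATISFIABLE

t = True:
  propagation gives r=True; an empty clause results — contradiction.
t = False:
  propagation gives s=False, r=True, p=False; an empty clause results — contradiction.
Every branch closes, so no satisfying assignment exists.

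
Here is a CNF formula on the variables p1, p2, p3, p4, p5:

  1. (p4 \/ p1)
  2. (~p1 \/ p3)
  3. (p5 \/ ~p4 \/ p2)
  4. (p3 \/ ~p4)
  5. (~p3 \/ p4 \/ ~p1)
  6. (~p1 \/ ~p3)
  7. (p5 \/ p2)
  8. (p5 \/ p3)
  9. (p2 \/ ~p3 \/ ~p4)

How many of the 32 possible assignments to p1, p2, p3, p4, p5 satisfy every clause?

Satisfying assignments:
  p1=F p2=T p3=T p4=T p5=F
  p1=F p2=T p3=T p4=T p5=T
Count: 2.

2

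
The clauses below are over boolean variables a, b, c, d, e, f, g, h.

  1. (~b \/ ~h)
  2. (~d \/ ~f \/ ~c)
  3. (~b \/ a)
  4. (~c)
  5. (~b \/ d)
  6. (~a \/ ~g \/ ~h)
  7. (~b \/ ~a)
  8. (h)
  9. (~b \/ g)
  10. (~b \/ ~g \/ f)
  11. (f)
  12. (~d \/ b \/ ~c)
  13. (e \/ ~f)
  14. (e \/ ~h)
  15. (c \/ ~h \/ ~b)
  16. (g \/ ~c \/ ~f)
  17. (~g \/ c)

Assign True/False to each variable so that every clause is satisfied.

a = False, b = False, c = False, d = False, e = True, f = True, g = False, h = True

(~c) is a unit clause, so c = False.
(h) is a unit clause, so h = True.
Unit propagation: (~b) forces b = False.
Unit propagation: (f) forces f = True.
The clause (e) is unit: e must be True.
Unit propagation: (~g) forces g = False.
a, d are now unconstrained; take a = False, d = False.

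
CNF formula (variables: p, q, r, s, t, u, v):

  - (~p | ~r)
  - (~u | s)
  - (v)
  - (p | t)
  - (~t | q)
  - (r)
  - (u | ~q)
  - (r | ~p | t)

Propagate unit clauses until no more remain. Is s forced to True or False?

True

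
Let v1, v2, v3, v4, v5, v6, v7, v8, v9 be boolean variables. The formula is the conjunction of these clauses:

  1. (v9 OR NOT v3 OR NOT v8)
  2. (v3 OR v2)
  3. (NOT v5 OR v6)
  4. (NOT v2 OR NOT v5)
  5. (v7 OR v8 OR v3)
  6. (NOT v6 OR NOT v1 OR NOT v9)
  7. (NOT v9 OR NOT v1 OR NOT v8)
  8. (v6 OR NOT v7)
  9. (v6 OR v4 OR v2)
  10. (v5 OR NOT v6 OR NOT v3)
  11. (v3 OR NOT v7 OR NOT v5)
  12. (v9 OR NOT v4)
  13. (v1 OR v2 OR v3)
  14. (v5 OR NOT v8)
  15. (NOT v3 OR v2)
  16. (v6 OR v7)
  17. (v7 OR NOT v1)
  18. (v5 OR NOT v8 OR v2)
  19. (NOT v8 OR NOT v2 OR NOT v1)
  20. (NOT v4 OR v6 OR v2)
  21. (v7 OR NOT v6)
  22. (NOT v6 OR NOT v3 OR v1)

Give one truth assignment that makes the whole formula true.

Set v1 = False and propagate.
The remaining clauses are satisfied by v2 = True, v3 = False, v4 = True, v5 = False, v6 = True, v7 = True, v8 = False, v9 = True.
Every clause has at least one true literal under this assignment.

v1=False  v2=True  v3=False  v4=True  v5=False  v6=True  v7=True  v8=False  v9=True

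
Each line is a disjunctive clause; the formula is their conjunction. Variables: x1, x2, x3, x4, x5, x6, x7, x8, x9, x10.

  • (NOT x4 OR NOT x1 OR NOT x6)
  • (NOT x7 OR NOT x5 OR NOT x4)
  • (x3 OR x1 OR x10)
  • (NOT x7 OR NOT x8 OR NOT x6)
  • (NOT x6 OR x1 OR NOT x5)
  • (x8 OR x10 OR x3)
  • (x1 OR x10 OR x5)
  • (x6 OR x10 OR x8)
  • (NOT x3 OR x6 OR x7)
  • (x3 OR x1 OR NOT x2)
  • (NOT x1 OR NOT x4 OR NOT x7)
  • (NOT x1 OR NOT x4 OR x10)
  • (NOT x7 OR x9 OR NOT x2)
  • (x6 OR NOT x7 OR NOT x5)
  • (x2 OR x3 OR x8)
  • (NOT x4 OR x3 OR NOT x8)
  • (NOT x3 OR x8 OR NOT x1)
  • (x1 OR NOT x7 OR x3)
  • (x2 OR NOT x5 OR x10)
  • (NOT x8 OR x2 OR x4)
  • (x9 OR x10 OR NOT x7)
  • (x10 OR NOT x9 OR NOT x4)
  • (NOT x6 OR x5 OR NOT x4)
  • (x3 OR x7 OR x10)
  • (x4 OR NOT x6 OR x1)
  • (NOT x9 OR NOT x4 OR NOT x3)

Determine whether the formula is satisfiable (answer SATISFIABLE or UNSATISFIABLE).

Branch on x1: take x1 = True.
The remaining clauses are satisfied by x2 = True, x3 = True, x4 = False, x5 = True, x6 = True, x7 = False, x8 = True, x9 = True, x10 = False.
So x1 = 1, x2 = 1, x3 = 1, x4 = 0, x5 = 1, x6 = 1, x7 = 0, x8 = 1, x9 = 1, x10 = 0 is a satisfying assignment.

SATISFIABLE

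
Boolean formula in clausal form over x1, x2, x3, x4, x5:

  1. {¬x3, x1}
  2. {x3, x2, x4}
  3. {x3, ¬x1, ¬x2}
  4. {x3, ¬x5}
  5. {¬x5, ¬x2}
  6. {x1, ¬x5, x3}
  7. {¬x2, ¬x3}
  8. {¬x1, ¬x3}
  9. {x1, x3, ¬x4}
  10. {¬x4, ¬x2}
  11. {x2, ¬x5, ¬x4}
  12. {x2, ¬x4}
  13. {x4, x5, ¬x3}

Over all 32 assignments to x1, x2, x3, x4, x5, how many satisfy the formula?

1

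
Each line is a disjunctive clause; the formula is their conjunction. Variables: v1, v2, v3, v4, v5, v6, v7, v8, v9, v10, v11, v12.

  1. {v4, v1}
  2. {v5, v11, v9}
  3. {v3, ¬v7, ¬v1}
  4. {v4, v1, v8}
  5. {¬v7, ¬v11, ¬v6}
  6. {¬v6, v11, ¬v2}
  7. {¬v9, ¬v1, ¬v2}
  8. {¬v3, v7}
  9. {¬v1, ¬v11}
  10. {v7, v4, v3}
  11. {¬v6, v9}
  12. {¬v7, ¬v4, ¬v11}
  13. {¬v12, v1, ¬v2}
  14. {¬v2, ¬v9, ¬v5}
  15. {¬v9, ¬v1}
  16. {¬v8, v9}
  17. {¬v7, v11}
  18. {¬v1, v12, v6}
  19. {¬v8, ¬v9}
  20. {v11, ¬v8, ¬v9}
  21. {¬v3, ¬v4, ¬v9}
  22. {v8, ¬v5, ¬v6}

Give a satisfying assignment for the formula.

v1=F  v2=F  v3=F  v4=T  v5=T  v6=F  v7=F  v8=F  v9=T  v10=F  v11=F  v12=T

Pure literal: v2 appears only negated; assign v2 = False.
Try v1 = False.
  then v4 is forced to True.
Branch on v3: take v3 = False.
For the remaining variables, v5 = True, v6 = False, v7 = False, v8 = False, v9 = True, v10 = False, v11 = False, v12 = True works.
Every clause has at least one true literal under this assignment.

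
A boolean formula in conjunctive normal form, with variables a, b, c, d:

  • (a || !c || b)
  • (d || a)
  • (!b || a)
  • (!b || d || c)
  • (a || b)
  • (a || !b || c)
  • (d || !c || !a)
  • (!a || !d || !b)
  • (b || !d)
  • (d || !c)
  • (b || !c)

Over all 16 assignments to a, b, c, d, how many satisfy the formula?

1

The models are:
  a=T b=F c=F d=F
That's 1 in total.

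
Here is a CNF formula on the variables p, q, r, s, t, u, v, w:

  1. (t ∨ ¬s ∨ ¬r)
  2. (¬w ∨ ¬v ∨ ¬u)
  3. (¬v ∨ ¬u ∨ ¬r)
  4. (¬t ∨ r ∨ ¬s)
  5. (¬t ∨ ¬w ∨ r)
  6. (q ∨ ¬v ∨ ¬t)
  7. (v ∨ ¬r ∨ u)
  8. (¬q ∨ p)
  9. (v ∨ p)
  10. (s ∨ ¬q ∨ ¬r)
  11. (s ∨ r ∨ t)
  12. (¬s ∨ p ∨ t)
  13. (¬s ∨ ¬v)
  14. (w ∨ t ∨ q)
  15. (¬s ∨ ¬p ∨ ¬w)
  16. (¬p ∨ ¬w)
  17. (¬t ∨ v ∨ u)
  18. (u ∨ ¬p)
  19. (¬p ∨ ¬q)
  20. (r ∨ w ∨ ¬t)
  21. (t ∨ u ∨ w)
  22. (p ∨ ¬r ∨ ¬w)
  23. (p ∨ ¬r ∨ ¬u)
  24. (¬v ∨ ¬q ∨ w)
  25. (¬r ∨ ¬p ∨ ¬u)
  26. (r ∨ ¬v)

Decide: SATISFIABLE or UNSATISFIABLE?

UNSATISFIABLE

r = True:
  p = True:
    propagation gives w=False, u=True; an empty clause results — contradiction.
  p = False:
    propagation gives q=False, v=True, u=False, t=False; an empty clause results — contradiction.
r = False:
  propagation gives v=False, p=True, w=False, u=True; an empty clause results — contradiction.
Every branch closes, so no satisfying assignment exists.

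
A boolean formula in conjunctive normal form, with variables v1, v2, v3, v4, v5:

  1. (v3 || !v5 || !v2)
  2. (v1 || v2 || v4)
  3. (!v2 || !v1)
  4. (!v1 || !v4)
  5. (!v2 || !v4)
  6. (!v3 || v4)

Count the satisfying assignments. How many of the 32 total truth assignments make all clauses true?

7

Satisfying assignments:
  v1=0 v2=0 v3=0 v4=1 v5=0
  v1=0 v2=0 v3=0 v4=1 v5=1
  v1=0 v2=0 v3=1 v4=1 v5=0
  v1=0 v2=0 v3=1 v4=1 v5=1
  v1=0 v2=1 v3=0 v4=0 v5=0
  v1=1 v2=0 v3=0 v4=0 v5=0
  v1=1 v2=0 v3=0 v4=0 v5=1
That's 7 in total.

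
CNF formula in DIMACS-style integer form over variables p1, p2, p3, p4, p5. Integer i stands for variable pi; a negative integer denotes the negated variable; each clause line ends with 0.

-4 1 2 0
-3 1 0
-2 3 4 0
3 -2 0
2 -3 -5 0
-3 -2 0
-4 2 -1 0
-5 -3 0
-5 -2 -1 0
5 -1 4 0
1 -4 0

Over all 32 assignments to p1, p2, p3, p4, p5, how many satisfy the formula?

3

The models are:
  p1=F p2=F p3=F p4=F p5=F
  p1=F p2=F p3=F p4=F p5=T
  p1=T p2=F p3=F p4=F p5=T
Count: 3.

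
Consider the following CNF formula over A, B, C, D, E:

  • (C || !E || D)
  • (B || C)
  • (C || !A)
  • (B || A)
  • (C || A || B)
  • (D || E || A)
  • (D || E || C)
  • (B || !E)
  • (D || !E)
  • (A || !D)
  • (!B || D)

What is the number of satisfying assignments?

4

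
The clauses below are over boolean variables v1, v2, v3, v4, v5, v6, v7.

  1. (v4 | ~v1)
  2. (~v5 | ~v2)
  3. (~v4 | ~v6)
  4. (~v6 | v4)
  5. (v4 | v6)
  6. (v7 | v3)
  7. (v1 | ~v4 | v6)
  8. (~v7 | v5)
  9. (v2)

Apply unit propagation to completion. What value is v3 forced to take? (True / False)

(v2) is a unit clause: v2 = True.
From (~v5 | ~v2) and v2 = True: v5 = False.
(v5 | ~v7): since v5 = False, the clause reduces to (~v7). v7 = False.
(v7 | v3): since v7 = False, the clause reduces to (v3). v3 = True.

True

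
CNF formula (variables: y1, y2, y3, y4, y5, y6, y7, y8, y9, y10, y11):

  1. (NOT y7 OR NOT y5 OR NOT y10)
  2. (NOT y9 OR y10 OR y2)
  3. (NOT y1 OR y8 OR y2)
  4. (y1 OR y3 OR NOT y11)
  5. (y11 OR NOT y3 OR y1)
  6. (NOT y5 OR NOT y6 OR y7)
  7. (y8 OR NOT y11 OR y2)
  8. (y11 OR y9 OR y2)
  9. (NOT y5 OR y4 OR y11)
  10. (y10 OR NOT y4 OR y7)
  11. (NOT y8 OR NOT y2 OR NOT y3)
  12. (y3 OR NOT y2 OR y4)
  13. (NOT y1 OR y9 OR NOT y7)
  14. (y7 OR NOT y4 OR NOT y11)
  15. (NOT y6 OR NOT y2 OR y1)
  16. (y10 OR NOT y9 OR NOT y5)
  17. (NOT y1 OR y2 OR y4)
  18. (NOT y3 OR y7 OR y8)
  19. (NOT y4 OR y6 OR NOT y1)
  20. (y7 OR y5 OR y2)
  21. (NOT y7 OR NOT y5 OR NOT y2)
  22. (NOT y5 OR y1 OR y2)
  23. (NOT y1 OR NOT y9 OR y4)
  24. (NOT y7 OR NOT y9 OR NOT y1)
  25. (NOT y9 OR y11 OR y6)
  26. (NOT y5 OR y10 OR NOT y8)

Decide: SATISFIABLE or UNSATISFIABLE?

Try y1 = False.
Try y2 = False.
  then y5 is forced to False.
  then y7 is forced to True.
Set y3 = True and propagate.
  then y11 is forced to True.
  then y8 is forced to True.
For the remaining variables, y4 = False, y6 = False, y9 = False, y10 = True works.
So y1=F, y2=F, y3=T, y4=F, y5=F, y6=F, y7=T, y8=T, y9=F, y10=T, y11=T is a satisfying assignment.

SATISFIABLE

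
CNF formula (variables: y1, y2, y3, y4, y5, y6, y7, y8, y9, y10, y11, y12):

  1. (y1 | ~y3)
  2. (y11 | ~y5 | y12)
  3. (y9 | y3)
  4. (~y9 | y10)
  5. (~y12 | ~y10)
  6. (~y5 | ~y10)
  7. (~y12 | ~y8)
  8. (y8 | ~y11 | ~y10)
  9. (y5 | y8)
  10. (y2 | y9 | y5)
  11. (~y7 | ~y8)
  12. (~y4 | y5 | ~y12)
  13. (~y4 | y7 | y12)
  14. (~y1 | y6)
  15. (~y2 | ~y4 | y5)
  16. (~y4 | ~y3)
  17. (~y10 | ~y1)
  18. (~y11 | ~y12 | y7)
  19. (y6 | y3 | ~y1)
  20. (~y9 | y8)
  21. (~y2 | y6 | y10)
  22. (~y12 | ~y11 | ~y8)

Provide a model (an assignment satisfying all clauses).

y4 occurs only negated in the remaining clauses — set y4 = False.
y6 occurs only positively in the remaining clauses — set y6 = True.
Try y1 = True.
  then y10 is forced to False.
  then y9 is forced to False.
  then y3 is forced to True.
Try y2 = True.
Branch on y5: take y5 = True.
The remaining clauses are satisfied by y7 = True, y8 = False, y11 = True, y12 = True.

y1=True, y2=True, y3=True, y4=False, y5=True, y6=True, y7=True, y8=False, y9=False, y10=False, y11=True, y12=True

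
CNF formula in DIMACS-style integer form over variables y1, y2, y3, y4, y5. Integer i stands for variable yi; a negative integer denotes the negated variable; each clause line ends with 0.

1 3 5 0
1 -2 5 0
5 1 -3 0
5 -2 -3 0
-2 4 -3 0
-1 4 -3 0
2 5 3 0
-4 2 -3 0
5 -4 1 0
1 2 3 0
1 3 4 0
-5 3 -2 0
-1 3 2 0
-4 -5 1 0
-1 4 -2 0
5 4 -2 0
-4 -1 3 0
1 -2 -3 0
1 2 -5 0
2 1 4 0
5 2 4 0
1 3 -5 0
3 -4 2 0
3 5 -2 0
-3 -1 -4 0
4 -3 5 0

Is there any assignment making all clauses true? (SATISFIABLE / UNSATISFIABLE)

y3 = True:
  y4 = True:
    propagation gives y2=True, y5=True, y1=True; an empty clause results — contradiction.
  y4 = False:
    propagation gives y2=False, y1=False; an empty clause results — contradiction.
y3 = False:
  y1 = True:
    propagation gives y2=True, y5=False; an empty clause results — contradiction.
  y1 = False:
    propagation gives y5=True; an empty clause results — contradiction.
Every branch closes, so no satisfying assignment exists.

UNSATISFIABLE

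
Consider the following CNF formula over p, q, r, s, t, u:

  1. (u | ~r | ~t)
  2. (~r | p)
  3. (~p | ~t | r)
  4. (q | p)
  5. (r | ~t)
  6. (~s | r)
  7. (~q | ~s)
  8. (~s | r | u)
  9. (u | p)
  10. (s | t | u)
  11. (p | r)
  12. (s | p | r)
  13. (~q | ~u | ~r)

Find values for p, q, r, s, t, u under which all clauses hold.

p=1, q=1, r=0, s=0, t=0, u=1

Check each clause:
  1. (u | ~r | ~t) — ~t is true.
  2. (p | ~r) — p is true.
  3. (~t | ~p | r) — ~t is true.
  4. (q | p) — p is true.
  5. (~t | r) — ~t is true.
  6. (~s | r) — ~s is true.
  7. (~s | ~q) — ~s is true.
  8. (r | ~s | u) — ~s is true.
  9. (u | p) — p is true.
  10. (u | s | t) — u is true.
  11. (r | p) — p is true.
  12. (p | s | r) — p is true.
  13. (~q | ~u | ~r) — ~r is true.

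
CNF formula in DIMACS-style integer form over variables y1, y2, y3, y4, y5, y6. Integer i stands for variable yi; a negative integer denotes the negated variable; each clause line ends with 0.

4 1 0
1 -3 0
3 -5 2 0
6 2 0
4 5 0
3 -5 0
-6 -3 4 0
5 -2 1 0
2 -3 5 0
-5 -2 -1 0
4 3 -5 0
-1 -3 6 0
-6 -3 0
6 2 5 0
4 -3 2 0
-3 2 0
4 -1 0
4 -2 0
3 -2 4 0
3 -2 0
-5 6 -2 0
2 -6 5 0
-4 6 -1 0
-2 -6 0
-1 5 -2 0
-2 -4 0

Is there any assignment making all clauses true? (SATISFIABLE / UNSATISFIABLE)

y2 = True:
  propagation gives y4=True; an empty clause results — contradiction.
y2 = False:
  propagation gives y6=True, y3=False, y5=False; an empty clause results — contradiction.
Every branch closes, so no satisfying assignment exists.

UNSATISFIABLE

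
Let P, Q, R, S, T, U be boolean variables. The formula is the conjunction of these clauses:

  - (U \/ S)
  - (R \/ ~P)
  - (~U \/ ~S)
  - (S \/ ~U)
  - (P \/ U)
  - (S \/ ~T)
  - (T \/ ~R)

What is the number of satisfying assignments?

2

The models are:
  P=1 Q=0 R=1 S=1 T=1 U=0
  P=1 Q=1 R=1 S=1 T=1 U=0
Count: 2.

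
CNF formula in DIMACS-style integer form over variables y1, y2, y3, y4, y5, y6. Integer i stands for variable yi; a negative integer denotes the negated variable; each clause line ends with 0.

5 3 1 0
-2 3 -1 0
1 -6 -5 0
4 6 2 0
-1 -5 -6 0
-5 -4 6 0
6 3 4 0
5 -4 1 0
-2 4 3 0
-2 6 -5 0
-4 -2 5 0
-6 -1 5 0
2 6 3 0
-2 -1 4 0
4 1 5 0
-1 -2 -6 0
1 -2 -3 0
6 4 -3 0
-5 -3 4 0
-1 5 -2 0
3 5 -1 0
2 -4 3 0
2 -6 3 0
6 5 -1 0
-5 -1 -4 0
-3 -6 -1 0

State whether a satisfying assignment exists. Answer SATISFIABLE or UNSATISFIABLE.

y1 = True:
  y6 = True:
    propagation gives y5=False; an empty clause results — contradiction.
  y6 = False:
    propagation gives y5=True, y4=False, y2=True; an empty clause results — contradiction.
y1 = False:
  y4 = True:
    propagation gives y5=True, y6=False; an empty clause results — contradiction.
  y4 = False:
    propagation gives y5=True, y6=False, y2=True; an empty clause results — contradiction.
Every branch closes, so no satisfying assignment exists.

UNSATISFIABLE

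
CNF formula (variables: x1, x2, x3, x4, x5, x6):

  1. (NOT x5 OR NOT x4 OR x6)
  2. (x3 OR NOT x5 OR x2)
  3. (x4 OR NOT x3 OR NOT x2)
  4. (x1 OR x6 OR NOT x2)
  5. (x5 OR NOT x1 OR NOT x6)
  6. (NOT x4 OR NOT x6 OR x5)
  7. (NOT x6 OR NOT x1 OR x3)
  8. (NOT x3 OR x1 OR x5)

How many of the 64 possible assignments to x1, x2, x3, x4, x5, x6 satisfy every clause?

Case analysis on x5 and x6:
  x5=T, x6=T: 8 of the 16 assignments to (x1,x2,x3,x4) work.
  x5=T, x6=F: remaining (x1,x2,x3,x4) ∈ {(F,F,T,F); (T,F,T,F); (T,T,F,F)} — 3.
  x5=F, x6=T: remaining (x1,x2,x3,x4) ∈ {(F,F,F,F); (F,T,F,F)} — 2.
  x5=F, x6=F: 9 of the 16 assignments to (x1,x2,x3,x4) work.
Total: 8 + 3 + 2 + 9 = 22.

22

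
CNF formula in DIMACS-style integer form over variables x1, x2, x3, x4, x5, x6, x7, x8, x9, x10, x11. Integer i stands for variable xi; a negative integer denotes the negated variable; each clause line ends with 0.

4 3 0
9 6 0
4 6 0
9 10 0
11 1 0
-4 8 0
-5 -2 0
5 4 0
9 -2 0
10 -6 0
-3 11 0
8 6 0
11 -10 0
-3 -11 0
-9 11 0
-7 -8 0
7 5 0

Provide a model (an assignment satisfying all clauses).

Pure literal: x1 appears only positively; assign x1 = True.
Pure literal: x2 appears only negated; assign x2 = False.
Branch on x3: take x3 = False.
  then x4 is forced to True.
  then x8 is forced to True.
  then x7 is forced to False.
  then x5 is forced to True.
Try x6 = True.
  then x10 is forced to True.
  then x11 is forced to True.
x9 is now unconstrained; take x9 = True.

x1=T, x2=F, x3=F, x4=T, x5=T, x6=T, x7=F, x8=T, x9=T, x10=T, x11=T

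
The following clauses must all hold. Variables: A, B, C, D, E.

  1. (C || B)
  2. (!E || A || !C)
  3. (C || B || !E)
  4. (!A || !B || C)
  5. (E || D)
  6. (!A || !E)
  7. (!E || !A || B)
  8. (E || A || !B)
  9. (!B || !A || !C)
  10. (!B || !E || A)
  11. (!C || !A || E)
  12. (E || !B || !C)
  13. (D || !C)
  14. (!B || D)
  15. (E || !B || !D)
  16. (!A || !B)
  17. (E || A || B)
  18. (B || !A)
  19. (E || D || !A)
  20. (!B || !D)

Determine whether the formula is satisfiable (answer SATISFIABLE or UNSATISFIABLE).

B = True:
  propagation gives D=True; an empty clause results — contradiction.
B = False:
  propagation gives C=True, D=True, A=False, E=False; an empty clause results — contradiction.
Every branch closes, so no satisfying assignment exists.

UNSATISFIABLE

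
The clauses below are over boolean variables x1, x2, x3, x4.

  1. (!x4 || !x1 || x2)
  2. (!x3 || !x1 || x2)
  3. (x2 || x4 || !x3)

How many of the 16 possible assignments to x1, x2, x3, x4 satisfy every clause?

12

Case analysis on x2 and x1:
  x2=1, x1=1: remaining (x3,x4) ∈ {(0,0); (0,1); (1,0); (1,1)} — 4.
  x2=1, x1=0: remaining (x3,x4) ∈ {(0,0); (0,1); (1,0); (1,1)} — 4.
  x2=0, x1=1: remaining (x3,x4) ∈ {(0,0)} — 1.
  x2=0, x1=0: remaining (x3,x4) ∈ {(0,0); (0,1); (1,1)} — 3.
Total: 4 + 4 + 1 + 3 = 12.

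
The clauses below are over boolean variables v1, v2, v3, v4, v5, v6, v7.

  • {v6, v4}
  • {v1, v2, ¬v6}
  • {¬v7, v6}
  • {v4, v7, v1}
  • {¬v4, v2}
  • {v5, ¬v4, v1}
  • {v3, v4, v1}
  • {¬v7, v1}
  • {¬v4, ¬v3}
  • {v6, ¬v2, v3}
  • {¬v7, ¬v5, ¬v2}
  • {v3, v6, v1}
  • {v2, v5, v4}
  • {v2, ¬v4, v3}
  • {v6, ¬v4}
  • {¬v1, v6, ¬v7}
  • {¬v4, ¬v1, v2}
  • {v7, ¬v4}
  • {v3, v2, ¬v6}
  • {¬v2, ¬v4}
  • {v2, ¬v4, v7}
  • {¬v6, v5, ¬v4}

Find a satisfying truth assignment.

v1 = T, v2 = T, v3 = F, v4 = F, v5 = F, v6 = T, v7 = T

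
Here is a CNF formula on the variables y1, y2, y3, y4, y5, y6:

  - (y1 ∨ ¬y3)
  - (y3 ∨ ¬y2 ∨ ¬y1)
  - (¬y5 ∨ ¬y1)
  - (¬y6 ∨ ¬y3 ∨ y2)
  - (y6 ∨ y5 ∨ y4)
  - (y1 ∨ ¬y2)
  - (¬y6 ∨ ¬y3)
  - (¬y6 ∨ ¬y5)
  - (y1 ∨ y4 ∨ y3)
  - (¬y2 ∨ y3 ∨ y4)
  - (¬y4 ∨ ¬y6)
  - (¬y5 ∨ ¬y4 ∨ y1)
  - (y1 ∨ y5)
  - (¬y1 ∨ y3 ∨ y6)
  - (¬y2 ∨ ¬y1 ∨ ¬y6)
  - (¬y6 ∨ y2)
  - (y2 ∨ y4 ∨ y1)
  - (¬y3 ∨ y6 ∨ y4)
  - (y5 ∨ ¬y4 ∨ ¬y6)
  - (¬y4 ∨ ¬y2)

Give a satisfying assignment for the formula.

Set y1 = True and propagate.
  then y5 is forced to False.
For the remaining variables, y2 = False, y3 = True, y4 = True, y6 = False works.
Check each clause:
  1. (¬y3 ∨ y1) — y1 is true.
  2. (y3 ∨ ¬y2 ∨ ¬y1) — y3 is true.
  3. (¬y1 ∨ ¬y5) — ¬y5 is true.
  4. (y2 ∨ ¬y3 ∨ ¬y6) — ¬y6 is true.
  5. (y4 ∨ y5 ∨ y6) — y4 is true.
  6. (¬y2 ∨ y1) — y1 is true.
  7. (¬y3 ∨ ¬y6) — ¬y6 is true.
  8. (¬y6 ∨ ¬y5) — ¬y6 is true.
  9. (y1 ∨ y4 ∨ y3) — y1 is true.
  10. (y4 ∨ ¬y2 ∨ y3) — y3 is true.
  11. (¬y6 ∨ ¬y4) — ¬y6 is true.
  12. (y1 ∨ ¬y4 ∨ ¬y5) — y1 is true.
  13. (y1 ∨ y5) — y1 is true.
  14. (y6 ∨ ¬y1 ∨ y3) — y3 is true.
  15. (¬y6 ∨ ¬y1 ∨ ¬y2) — ¬y6 is true.
  16. (y2 ∨ ¬y6) — ¬y6 is true.
  17. (y2 ∨ y4 ∨ y1) — y1 is true.
  18. (y6 ∨ y4 ∨ ¬y3) — y4 is true.
  19. (y5 ∨ ¬y6 ∨ ¬y4) — ¬y6 is true.
  20. (¬y2 ∨ ¬y4) — ¬y2 is true.

y1 = 1, y2 = 0, y3 = 1, y4 = 1, y5 = 0, y6 = 0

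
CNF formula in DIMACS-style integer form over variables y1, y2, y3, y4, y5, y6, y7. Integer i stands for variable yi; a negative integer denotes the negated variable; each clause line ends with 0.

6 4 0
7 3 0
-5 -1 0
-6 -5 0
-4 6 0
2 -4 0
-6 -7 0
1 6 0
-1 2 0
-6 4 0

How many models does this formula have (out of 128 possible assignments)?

2

The models are:
  y1=F y2=T y3=T y4=T y5=F y6=T y7=F
  y1=T y2=T y3=T y4=T y5=F y6=T y7=F
That's 2 in total.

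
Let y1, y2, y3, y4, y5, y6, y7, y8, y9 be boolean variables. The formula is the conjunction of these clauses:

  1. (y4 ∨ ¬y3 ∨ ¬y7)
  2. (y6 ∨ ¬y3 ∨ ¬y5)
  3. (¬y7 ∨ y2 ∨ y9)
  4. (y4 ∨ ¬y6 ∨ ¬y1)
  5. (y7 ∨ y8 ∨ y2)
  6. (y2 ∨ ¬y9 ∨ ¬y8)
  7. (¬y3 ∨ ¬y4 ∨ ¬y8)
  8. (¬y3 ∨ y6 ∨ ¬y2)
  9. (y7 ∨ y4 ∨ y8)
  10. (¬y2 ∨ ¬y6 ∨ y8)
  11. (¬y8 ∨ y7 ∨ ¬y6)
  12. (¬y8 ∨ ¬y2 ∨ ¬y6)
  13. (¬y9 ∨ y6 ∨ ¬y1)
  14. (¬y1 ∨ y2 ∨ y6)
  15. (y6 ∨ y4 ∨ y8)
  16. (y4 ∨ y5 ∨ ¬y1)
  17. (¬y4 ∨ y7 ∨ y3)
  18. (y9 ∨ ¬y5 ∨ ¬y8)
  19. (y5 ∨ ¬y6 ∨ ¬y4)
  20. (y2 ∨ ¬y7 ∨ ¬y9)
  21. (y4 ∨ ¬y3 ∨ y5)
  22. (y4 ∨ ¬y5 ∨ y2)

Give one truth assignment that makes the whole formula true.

y1=False, y2=True, y3=False, y4=True, y5=True, y6=False, y7=True, y8=False, y9=False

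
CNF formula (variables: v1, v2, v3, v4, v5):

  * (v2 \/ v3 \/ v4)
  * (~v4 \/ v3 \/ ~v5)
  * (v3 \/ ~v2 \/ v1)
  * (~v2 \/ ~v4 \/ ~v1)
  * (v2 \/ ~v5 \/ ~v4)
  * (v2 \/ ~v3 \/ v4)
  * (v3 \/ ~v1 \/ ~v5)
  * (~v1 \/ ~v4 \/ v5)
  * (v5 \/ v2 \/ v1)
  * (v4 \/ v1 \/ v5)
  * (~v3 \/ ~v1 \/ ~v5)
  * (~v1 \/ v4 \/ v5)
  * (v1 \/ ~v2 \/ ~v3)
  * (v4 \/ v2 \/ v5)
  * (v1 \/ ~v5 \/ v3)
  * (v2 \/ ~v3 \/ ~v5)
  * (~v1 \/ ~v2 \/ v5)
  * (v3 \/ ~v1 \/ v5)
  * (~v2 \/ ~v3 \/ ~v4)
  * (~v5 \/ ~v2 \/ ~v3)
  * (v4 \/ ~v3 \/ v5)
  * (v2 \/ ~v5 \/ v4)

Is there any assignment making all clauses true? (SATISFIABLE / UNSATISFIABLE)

UNSATISFIABLE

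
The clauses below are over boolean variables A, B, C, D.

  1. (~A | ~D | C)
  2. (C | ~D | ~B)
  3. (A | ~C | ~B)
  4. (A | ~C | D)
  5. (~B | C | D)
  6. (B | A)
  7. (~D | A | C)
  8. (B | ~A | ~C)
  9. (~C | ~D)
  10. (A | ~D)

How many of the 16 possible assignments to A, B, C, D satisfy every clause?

2

The models are:
  A=T B=F C=F D=F
  A=T B=T C=T D=F
Count: 2.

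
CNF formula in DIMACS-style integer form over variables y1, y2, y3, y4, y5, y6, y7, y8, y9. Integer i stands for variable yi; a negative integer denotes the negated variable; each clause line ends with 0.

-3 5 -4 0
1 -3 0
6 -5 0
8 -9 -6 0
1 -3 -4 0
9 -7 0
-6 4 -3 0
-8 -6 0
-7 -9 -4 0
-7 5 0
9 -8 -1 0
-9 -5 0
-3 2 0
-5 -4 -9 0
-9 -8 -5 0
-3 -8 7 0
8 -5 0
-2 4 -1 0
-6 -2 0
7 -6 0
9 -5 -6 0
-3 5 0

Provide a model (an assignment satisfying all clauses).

y3 occurs only negated in the remaining clauses — set y3 = False.
Set y1 = True and propagate.
Try y2 = False.
The remaining clauses are satisfied by y4 = True, y5 = False, y6 = False, y7 = False, y8 = False, y9 = False.

y1 = T, y2 = F, y3 = F, y4 = T, y5 = F, y6 = F, y7 = F, y8 = F, y9 = F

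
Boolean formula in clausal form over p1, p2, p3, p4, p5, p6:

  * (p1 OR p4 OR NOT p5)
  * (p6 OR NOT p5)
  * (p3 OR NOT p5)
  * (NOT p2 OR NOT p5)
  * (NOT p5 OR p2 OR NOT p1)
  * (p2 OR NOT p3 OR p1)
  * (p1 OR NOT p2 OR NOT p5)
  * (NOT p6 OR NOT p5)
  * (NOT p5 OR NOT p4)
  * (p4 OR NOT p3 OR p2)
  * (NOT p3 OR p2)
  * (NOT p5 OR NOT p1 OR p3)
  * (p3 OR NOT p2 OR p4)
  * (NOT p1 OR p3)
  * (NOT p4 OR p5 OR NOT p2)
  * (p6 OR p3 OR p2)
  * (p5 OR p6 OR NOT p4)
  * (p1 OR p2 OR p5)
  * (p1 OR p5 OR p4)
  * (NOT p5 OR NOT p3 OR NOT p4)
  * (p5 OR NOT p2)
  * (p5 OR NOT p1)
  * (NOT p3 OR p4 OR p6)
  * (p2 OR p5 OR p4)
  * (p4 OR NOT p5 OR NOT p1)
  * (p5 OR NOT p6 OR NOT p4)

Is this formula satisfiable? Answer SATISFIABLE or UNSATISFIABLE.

p5 = True:
  propagation gives p6=True; an empty clause results — contradiction.
p5 = False:
  propagation gives p2=False, p3=False, p1=False; an empty clause results — contradiction.
Every branch closes, so no satisfying assignment exists.

UNSATISFIABLE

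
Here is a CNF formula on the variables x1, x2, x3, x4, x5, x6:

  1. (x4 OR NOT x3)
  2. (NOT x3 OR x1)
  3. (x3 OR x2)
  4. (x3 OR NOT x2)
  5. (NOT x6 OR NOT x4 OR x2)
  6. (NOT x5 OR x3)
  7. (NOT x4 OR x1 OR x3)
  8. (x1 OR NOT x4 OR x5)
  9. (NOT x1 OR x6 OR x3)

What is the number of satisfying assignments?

Satisfying assignments:
  x1=1 x2=0 x3=1 x4=1 x5=0 x6=0
  x1=1 x2=0 x3=1 x4=1 x5=1 x6=0
  x1=1 x2=1 x3=1 x4=1 x5=0 x6=0
  x1=1 x2=1 x3=1 x4=1 x5=0 x6=1
  x1=1 x2=1 x3=1 x4=1 x5=1 x6=0
  x1=1 x2=1 x3=1 x4=1 x5=1 x6=1
Count: 6.

6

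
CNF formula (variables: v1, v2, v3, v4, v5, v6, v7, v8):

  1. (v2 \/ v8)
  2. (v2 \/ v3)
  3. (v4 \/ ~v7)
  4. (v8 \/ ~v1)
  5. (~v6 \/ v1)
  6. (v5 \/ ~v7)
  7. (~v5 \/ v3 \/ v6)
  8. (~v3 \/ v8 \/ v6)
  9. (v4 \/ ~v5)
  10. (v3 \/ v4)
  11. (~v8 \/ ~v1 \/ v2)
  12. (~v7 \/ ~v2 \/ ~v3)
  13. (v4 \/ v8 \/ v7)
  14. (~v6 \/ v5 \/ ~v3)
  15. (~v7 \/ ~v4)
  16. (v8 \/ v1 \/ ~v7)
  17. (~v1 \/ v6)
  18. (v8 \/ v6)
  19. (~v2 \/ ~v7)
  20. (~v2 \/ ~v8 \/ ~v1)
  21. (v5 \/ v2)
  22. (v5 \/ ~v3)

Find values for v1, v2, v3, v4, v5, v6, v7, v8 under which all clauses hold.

v1 = False  v2 = False  v3 = True  v4 = True  v5 = True  v6 = False  v7 = False  v8 = True

Check each clause:
  1. (v2 \/ v8) — v8 is true.
  2. (v2 \/ v3) — v3 is true.
  3. (~v7 \/ v4) — ~v7 is true.
  4. (v8 \/ ~v1) — v8 is true.
  5. (v1 \/ ~v6) — ~v6 is true.
  6. (v5 \/ ~v7) — ~v7 is true.
  7. (v6 \/ v3 \/ ~v5) — v3 is true.
  8. (~v3 \/ v6 \/ v8) — v8 is true.
  9. (v4 \/ ~v5) — v4 is true.
  10. (v3 \/ v4) — v3 is true.
  11. (~v1 \/ ~v8 \/ v2) — ~v1 is true.
  12. (~v2 \/ ~v3 \/ ~v7) — ~v7 is true.
  13. (v4 \/ v7 \/ v8) — v8 is true.
  14. (~v6 \/ ~v3 \/ v5) — ~v6 is true.
  15. (~v4 \/ ~v7) — ~v7 is true.
  16. (v1 \/ ~v7 \/ v8) — v8 is true.
  17. (~v1 \/ v6) — ~v1 is true.
  18. (v8 \/ v6) — v8 is true.
  19. (~v7 \/ ~v2) — ~v7 is true.
  20. (~v1 \/ ~v2 \/ ~v8) — ~v2 is true.
  21. (v2 \/ v5) — v5 is true.
  22. (v5 \/ ~v3) — v5 is true.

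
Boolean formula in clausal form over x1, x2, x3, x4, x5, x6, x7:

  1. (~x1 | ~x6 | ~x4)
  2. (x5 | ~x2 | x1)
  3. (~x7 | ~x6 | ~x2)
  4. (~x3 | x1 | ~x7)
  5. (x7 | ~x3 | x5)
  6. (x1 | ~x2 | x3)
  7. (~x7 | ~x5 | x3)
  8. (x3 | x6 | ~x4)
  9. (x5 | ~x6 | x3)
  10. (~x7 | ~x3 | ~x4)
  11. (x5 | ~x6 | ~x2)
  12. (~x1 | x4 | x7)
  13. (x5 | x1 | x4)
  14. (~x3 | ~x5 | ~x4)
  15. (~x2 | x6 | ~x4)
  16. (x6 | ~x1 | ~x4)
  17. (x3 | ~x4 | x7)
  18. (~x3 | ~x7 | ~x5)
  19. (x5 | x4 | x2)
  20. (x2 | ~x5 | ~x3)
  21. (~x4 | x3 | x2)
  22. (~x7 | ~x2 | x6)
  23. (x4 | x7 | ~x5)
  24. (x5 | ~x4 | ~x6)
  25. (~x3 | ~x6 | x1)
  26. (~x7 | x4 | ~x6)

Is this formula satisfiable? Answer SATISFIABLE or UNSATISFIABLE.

UNSATISFIABLE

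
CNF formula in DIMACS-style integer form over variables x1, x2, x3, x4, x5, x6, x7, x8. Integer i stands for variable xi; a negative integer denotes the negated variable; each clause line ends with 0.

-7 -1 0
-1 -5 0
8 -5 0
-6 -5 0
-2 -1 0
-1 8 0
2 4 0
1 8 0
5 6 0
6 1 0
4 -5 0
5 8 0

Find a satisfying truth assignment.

x1=F, x2=F, x3=F, x4=T, x5=F, x6=T, x7=F, x8=T

x4 occurs only positively in the remaining clauses — set x4 = True.
Pure literal: x7 appears only negated; assign x7 = False.
Set x1 = False and propagate.
  then x8 is forced to True.
  then x6 is forced to True.
  then x5 is forced to False.
x2, x3 are now unconstrained; take x2 = False, x3 = False.
Every clause has at least one true literal under this assignment.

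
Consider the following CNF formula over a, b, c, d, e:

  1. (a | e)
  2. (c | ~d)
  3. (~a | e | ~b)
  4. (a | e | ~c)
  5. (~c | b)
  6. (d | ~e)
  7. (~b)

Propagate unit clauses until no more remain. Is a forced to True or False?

True

Unit clause (~b) sets b = False.
(~c | b): since b = False, the clause reduces to (~c). c = False.
From (~d | c) and c = False: d = False.
From (d | ~e) and d = False: e = False.
(a | e): since e = False, the clause reduces to (a). a = True.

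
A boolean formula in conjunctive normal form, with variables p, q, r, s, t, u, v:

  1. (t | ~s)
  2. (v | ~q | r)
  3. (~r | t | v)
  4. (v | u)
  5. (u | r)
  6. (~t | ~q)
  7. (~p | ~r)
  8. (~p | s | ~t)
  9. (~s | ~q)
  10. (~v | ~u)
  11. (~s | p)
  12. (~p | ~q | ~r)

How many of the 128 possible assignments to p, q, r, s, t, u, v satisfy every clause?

8

Split on r, then p.
  r=T, p=T: a clause becomes empty — 0.
  r=T, p=F: remaining (q,s,t,u,v) ∈ {(F,F,F,F,T); (F,F,T,F,T); (F,F,T,T,F); (T,F,F,F,T)} — 4.
  r=F, p=T: remaining (q,s,t,u,v) ∈ {(F,F,F,T,F); (F,T,T,T,F)} — 2.
  r=F, p=F: remaining (q,s,t,u,v) ∈ {(F,F,F,T,F); (F,F,T,T,F)} — 2.
Total: 0 + 4 + 2 + 2 = 8.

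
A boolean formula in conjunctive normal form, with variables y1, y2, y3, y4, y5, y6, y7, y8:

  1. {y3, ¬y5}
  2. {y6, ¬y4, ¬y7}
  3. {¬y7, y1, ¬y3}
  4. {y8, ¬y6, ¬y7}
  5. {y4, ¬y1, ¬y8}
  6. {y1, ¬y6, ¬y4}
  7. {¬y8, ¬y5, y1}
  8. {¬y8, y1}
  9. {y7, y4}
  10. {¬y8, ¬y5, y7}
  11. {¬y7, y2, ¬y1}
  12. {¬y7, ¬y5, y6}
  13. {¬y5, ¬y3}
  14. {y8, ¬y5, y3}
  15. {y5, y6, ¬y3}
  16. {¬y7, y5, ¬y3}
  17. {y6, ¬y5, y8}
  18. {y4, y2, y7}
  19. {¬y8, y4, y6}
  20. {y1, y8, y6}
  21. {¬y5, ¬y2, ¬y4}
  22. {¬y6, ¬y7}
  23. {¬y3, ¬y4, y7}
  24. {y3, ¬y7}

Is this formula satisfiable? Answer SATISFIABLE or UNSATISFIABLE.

SATISFIABLE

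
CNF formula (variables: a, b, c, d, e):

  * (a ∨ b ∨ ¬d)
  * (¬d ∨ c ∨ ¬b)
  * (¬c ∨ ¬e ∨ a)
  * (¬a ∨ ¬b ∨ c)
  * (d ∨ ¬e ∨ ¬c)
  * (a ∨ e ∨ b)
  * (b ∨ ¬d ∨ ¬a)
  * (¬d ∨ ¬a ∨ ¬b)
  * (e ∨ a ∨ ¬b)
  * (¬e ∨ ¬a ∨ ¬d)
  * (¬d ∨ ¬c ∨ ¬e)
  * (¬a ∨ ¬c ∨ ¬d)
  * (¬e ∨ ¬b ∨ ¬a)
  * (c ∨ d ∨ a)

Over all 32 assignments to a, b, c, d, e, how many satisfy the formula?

4

The models are:
  a=1 b=0 c=0 d=0 e=0
  a=1 b=0 c=0 d=0 e=1
  a=1 b=0 c=1 d=0 e=0
  a=1 b=1 c=1 d=0 e=0
Count: 4.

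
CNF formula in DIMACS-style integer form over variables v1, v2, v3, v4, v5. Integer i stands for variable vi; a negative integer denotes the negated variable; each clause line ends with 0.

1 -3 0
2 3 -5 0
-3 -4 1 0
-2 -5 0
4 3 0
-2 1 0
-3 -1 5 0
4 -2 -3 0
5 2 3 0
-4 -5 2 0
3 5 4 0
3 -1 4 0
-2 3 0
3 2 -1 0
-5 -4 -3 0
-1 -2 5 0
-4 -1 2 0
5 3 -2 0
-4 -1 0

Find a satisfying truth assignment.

v1=T  v2=F  v3=T  v4=F  v5=T

Check each clause:
  1. (v1 \/ ~v3) — v1 is true.
  2. (v2 \/ v3 \/ ~v5) — v3 is true.
  3. (~v4 \/ ~v3 \/ v1) — v1 is true.
  4. (~v5 \/ ~v2) — ~v2 is true.
  5. (v4 \/ v3) — v3 is true.
  6. (~v2 \/ v1) — v1 is true.
  7. (~v1 \/ ~v3 \/ v5) — v5 is true.
  8. (~v3 \/ v4 \/ ~v2) — ~v2 is true.
  9. (v3 \/ v2 \/ v5) — v3 is true.
  10. (v2 \/ ~v5 \/ ~v4) — ~v4 is true.
  11. (v5 \/ v3 \/ v4) — v3 is true.
  12. (v4 \/ ~v1 \/ v3) — v3 is true.
  13. (~v2 \/ v3) — v3 is true.
  14. (v2 \/ ~v1 \/ v3) — v3 is true.
  15. (~v4 \/ ~v5 \/ ~v3) — ~v4 is true.
  16. (v5 \/ ~v1 \/ ~v2) — v5 is true.
  17. (~v1 \/ v2 \/ ~v4) — ~v4 is true.
  18. (v3 \/ ~v2 \/ v5) — v3 is true.
  19. (~v4 \/ ~v1) — ~v4 is true.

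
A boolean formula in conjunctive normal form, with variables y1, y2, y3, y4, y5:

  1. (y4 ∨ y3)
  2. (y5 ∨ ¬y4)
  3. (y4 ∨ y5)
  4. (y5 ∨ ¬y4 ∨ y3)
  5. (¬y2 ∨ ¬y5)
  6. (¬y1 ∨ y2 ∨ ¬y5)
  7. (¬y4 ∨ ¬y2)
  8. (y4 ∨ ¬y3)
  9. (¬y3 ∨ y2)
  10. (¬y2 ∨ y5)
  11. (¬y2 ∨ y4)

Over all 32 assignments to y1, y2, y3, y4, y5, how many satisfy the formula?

1

Satisfying assignments:
  y1=0 y2=0 y3=0 y4=1 y5=1
Count: 1.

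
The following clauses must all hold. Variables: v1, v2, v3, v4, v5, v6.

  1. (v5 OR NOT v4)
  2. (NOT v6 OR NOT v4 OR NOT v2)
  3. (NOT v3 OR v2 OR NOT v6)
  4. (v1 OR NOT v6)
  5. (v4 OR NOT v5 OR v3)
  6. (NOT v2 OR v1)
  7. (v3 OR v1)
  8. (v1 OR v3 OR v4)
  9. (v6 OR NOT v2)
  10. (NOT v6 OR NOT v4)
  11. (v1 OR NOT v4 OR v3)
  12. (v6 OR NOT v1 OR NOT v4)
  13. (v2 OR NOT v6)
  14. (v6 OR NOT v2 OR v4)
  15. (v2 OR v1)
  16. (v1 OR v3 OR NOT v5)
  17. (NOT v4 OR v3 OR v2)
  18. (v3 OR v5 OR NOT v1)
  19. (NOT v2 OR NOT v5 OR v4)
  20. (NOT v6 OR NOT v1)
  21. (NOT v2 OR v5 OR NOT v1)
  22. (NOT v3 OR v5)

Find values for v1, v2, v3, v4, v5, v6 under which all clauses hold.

v1=1, v2=0, v3=1, v4=0, v5=1, v6=0

Check each clause:
  1. (v5 OR NOT v4) — NOT v4 is true.
  2. (NOT v4 OR NOT v2 OR NOT v6) — NOT v6 is true.
  3. (NOT v3 OR v2 OR NOT v6) — NOT v6 is true.
  4. (NOT v6 OR v1) — v1 is true.
  5. (v4 OR NOT v5 OR v3) — v3 is true.
  6. (NOT v2 OR v1) — v1 is true.
  7. (v3 OR v1) — v1 is true.
  8. (v3 OR v4 OR v1) — v1 is true.
  9. (v6 OR NOT v2) — NOT v2 is true.
  10. (NOT v4 OR NOT v6) — NOT v6 is true.
  11. (v1 OR NOT v4 OR v3) — v1 is true.
  12. (NOT v1 OR NOT v4 OR v6) — NOT v4 is true.
  13. (v2 OR NOT v6) — NOT v6 is true.
  14. (v6 OR NOT v2 OR v4) — NOT v2 is true.
  15. (v2 OR v1) — v1 is true.
  16. (v3 OR NOT v5 OR v1) — v3 is true.
  17. (v2 OR NOT v4 OR v3) — v3 is true.
  18. (v5 OR v3 OR NOT v1) — v3 is true.
  19. (NOT v2 OR v4 OR NOT v5) — NOT v2 is true.
  20. (NOT v1 OR NOT v6) — NOT v6 is true.
  21. (NOT v2 OR v5 OR NOT v1) — v5 is true.
  22. (v5 OR NOT v3) — v5 is true.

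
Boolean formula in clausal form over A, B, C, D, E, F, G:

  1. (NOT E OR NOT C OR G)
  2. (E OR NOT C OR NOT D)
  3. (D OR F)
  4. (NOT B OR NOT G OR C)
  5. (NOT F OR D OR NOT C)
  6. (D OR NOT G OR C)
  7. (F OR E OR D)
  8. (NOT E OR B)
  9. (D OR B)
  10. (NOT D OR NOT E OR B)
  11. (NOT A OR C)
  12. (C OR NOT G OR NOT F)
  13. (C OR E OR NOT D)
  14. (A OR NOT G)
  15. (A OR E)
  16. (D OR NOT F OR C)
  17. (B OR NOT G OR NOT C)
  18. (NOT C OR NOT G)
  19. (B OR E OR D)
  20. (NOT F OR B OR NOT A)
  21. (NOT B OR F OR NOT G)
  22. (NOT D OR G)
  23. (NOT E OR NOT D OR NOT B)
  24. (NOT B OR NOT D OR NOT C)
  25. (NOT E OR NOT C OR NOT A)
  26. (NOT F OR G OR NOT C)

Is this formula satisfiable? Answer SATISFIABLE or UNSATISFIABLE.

C = True:
  propagation gives G=False, E=False, D=False, F=True; an empty clause results — contradiction.
C = False:
  propagation gives A=False, G=False, E=True, B=True; an empty clause results — contradiction.
Every branch closes, so no satisfying assignment exists.

UNSATISFIABLE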